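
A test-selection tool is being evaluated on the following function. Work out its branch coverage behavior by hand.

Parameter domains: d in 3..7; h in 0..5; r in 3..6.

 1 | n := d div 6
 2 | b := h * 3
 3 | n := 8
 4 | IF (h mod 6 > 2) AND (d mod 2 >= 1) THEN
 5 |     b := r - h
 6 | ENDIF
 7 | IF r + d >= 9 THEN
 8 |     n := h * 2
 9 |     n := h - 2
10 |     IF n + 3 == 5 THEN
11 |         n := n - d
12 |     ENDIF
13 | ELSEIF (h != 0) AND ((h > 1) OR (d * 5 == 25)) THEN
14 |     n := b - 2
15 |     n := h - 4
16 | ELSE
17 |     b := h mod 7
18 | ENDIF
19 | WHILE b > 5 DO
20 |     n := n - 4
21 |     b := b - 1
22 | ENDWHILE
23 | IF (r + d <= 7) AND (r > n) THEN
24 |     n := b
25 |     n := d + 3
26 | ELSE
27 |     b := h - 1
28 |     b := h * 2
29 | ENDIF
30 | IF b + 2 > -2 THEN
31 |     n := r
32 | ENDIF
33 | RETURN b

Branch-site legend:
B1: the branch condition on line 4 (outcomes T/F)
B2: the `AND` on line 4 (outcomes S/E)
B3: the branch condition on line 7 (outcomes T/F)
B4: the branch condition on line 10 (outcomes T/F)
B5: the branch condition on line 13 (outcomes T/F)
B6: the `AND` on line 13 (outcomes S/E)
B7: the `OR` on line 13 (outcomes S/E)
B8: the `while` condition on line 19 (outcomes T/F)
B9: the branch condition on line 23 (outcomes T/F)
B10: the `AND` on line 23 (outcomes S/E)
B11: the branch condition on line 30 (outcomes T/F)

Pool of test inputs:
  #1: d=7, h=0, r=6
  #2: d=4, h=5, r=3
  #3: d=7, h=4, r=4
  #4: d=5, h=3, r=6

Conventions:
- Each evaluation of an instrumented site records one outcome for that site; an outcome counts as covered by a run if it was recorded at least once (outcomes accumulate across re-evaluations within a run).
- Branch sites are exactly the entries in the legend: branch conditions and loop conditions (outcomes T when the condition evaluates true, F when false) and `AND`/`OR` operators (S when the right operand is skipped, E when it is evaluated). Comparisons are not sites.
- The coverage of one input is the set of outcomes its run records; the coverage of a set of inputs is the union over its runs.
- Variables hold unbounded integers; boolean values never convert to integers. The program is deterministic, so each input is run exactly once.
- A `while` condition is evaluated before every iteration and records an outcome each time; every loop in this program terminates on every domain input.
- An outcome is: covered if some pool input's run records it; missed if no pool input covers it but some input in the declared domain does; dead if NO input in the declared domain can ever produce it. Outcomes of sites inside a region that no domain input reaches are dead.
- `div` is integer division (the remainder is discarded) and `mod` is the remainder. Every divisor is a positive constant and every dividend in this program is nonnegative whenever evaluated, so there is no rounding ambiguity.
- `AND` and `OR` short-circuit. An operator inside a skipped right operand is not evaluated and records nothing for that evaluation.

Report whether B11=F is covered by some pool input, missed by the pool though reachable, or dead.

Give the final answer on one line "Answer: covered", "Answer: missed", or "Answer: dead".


no pool input records B11=F
checking all 120 inputs in the declared domain: B11=F is never recorded -> dead
Answer: dead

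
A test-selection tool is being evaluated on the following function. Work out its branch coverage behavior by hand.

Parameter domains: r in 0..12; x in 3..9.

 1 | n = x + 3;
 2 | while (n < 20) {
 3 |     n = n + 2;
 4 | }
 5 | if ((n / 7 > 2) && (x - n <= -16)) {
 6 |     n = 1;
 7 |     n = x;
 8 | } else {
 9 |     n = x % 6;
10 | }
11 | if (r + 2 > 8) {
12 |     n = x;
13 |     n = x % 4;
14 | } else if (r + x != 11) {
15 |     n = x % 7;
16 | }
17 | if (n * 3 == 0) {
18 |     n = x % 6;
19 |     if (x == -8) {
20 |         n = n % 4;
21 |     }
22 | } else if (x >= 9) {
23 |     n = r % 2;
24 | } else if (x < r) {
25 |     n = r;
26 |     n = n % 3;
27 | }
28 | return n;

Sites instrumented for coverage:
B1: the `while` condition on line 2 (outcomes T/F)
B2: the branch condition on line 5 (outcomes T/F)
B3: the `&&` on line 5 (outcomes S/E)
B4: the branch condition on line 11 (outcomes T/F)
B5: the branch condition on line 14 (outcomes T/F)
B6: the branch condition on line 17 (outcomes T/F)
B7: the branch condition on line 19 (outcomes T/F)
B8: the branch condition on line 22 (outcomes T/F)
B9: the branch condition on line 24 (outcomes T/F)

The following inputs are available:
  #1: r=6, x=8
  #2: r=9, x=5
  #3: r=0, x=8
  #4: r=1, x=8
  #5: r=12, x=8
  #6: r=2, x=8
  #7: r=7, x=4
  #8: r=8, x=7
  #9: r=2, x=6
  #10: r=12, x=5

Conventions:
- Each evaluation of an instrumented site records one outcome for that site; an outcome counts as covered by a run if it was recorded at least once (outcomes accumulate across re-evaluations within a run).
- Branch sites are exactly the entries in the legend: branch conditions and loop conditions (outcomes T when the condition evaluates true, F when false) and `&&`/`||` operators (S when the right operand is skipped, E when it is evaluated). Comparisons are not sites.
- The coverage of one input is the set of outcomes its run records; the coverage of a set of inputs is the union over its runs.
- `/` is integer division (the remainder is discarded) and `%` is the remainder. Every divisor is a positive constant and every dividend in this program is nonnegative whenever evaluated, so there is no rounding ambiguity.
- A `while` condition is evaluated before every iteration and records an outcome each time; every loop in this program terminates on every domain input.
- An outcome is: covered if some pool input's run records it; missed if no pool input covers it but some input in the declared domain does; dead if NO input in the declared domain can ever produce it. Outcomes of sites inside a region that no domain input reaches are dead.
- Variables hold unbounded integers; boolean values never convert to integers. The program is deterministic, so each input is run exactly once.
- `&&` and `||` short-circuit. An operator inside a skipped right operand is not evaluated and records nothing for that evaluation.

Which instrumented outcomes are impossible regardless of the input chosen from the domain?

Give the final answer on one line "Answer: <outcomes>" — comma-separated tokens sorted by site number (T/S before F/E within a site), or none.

running all 91 domain inputs and tallying outcomes:
  B7=T: never recorded by any domain input -> dead
  reachable outcomes have witnesses, e.g. B1=T (e.g. r=0, x=3), B1=F (e.g. r=0, x=3), B2=T (e.g. r=0, x=4), B2=F (e.g. r=0, x=3)

Answer: B7=T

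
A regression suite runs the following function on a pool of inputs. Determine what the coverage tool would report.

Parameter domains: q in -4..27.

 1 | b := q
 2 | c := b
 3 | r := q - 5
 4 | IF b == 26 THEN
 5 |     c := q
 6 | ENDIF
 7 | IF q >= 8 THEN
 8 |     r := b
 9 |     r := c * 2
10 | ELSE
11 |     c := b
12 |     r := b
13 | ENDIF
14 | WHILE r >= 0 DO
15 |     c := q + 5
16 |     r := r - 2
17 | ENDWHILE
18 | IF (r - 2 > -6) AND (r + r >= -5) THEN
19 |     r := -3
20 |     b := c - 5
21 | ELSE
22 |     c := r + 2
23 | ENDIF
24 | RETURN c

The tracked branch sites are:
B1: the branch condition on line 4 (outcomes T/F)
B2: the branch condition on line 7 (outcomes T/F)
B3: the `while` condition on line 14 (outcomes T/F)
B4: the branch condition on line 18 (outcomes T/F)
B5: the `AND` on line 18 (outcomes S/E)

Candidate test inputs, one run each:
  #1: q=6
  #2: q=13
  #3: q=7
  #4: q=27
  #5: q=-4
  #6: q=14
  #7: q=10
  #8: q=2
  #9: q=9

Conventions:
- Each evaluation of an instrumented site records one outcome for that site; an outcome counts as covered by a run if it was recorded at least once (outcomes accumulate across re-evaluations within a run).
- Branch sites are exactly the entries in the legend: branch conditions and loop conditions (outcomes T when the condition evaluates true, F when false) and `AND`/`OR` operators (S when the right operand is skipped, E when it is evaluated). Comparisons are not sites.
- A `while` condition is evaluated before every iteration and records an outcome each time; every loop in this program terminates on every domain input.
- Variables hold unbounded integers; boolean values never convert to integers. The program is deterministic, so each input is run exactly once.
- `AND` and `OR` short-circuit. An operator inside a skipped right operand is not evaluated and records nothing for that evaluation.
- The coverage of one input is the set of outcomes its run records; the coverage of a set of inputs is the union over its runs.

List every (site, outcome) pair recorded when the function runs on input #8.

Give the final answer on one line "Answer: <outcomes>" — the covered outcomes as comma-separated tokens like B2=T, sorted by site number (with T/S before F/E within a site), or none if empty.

Tracing the run of input #8 (q=2):
  B1->F, B2->F, B3->T, B3->T, B3->F, B5->E, B4->T
deduplicating events, the covered set is: B1=F, B2=F, B3=T, B3=F, B4=T, B5=E

Answer: B1=F, B2=F, B3=T, B3=F, B4=T, B5=E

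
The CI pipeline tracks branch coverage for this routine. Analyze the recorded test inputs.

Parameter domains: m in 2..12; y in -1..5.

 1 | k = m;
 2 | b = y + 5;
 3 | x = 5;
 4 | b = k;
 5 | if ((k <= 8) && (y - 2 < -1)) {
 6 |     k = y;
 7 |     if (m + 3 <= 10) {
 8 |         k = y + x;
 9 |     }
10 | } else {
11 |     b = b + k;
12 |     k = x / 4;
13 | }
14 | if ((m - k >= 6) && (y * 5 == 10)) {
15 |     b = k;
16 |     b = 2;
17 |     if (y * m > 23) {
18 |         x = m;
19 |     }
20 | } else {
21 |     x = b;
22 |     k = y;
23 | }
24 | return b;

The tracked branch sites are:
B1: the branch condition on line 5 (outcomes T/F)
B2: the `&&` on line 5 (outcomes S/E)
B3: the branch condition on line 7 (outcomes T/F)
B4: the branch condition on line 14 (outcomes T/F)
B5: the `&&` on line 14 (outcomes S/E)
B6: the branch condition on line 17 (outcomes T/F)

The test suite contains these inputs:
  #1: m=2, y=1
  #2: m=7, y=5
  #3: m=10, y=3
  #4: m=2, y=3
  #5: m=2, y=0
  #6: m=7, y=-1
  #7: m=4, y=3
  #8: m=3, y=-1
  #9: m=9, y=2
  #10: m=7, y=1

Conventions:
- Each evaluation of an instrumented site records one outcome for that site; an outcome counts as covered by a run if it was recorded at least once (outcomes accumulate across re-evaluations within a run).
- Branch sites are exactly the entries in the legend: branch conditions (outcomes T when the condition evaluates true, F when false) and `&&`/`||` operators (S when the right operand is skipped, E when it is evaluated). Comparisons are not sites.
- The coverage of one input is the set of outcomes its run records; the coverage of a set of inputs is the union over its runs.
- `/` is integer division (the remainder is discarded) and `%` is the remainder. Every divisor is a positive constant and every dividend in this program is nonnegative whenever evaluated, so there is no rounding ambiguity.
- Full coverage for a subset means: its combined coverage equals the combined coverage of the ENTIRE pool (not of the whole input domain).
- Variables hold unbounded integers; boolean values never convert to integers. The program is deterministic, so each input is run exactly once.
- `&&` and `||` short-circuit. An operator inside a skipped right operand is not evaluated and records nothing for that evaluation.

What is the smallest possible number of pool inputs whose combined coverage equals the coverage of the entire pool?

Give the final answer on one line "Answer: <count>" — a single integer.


test 1 (m=2, y=1) fires B2->E, B1->F, B5->S, B4->F; hits B1=F, B2=E, B4=F, B5=S
test 2 (m=7, y=5) fires B2->E, B1->F, B5->E, B4->F; hits B1=F, B2=E, B4=F, B5=E
test 3 (m=10, y=3) fires B2->S, B1->F, B5->E, B4->F; hits B1=F, B2=S, B4=F, B5=E
test 4 (m=2, y=3) fires B2->E, B1->F, B5->S, B4->F; hits B1=F, B2=E, B4=F, B5=S
test 5 (m=2, y=0) fires B2->E, B1->T, B3->T, B5->S, B4->F; hits B1=T, B2=E, B3=T, B4=F, B5=S
test 6 (m=7, y=-1) fires B2->E, B1->T, B3->T, B5->S, B4->F; hits B1=T, B2=E, B3=T, B4=F, B5=S
test 7 (m=4, y=3) fires B2->E, B1->F, B5->S, B4->F; hits B1=F, B2=E, B4=F, B5=S
test 8 (m=3, y=-1) fires B2->E, B1->T, B3->T, B5->S, B4->F; hits B1=T, B2=E, B3=T, B4=F, B5=S
test 9 (m=9, y=2) fires B2->S, B1->F, B5->E, B4->T, B6->F; hits B1=F, B2=S, B4=T, B5=E, B6=F
test 10 (m=7, y=1) fires B2->E, B1->F, B5->E, B4->F; hits B1=F, B2=E, B4=F, B5=E
union over all inputs: B1=T, B1=F, B2=S, B2=E, B3=T, B4=T, B4=F, B5=S, B5=E, B6=F (10 outcomes)
checked all size-1 subsets: none covers 10 outcomes (max 5/10)
size 2: inputs {5, 9} cover all 10 outcomes, and no lexicographically smaller subset of this size does
Answer: 2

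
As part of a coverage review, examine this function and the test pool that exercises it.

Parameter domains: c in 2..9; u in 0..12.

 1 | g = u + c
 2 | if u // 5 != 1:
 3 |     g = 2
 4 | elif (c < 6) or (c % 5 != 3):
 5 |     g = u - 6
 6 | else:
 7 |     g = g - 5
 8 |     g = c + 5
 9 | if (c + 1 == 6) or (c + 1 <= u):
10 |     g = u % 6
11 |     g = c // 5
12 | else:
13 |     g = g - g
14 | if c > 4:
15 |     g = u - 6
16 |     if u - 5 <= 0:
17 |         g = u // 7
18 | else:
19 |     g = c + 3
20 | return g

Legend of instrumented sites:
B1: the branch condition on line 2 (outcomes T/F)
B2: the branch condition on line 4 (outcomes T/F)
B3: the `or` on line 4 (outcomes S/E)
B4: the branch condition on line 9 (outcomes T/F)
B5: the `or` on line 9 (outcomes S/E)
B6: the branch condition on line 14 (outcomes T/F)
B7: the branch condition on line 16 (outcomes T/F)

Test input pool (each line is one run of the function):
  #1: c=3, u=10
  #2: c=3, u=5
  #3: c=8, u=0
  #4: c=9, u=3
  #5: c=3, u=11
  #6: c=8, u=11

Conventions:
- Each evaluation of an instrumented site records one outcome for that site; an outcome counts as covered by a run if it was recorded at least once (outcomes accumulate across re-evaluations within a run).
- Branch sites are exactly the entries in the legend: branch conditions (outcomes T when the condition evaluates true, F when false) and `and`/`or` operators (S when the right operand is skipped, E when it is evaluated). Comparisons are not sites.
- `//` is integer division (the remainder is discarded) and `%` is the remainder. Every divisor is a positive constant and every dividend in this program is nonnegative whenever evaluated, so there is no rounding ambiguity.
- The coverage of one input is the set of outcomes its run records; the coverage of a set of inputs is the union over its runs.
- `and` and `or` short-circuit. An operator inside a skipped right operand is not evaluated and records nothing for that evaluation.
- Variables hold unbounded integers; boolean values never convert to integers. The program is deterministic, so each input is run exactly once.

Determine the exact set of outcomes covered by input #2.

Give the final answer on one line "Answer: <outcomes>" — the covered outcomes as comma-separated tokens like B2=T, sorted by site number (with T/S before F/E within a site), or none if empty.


Event log for input #2 (c=3, u=5):
  B1->F, B3->S, B2->T, B5->E, B4->T, B6->F
deduplicating events, the covered set is: B1=F, B2=T, B3=S, B4=T, B5=E, B6=F
Answer: B1=F, B2=T, B3=S, B4=T, B5=E, B6=F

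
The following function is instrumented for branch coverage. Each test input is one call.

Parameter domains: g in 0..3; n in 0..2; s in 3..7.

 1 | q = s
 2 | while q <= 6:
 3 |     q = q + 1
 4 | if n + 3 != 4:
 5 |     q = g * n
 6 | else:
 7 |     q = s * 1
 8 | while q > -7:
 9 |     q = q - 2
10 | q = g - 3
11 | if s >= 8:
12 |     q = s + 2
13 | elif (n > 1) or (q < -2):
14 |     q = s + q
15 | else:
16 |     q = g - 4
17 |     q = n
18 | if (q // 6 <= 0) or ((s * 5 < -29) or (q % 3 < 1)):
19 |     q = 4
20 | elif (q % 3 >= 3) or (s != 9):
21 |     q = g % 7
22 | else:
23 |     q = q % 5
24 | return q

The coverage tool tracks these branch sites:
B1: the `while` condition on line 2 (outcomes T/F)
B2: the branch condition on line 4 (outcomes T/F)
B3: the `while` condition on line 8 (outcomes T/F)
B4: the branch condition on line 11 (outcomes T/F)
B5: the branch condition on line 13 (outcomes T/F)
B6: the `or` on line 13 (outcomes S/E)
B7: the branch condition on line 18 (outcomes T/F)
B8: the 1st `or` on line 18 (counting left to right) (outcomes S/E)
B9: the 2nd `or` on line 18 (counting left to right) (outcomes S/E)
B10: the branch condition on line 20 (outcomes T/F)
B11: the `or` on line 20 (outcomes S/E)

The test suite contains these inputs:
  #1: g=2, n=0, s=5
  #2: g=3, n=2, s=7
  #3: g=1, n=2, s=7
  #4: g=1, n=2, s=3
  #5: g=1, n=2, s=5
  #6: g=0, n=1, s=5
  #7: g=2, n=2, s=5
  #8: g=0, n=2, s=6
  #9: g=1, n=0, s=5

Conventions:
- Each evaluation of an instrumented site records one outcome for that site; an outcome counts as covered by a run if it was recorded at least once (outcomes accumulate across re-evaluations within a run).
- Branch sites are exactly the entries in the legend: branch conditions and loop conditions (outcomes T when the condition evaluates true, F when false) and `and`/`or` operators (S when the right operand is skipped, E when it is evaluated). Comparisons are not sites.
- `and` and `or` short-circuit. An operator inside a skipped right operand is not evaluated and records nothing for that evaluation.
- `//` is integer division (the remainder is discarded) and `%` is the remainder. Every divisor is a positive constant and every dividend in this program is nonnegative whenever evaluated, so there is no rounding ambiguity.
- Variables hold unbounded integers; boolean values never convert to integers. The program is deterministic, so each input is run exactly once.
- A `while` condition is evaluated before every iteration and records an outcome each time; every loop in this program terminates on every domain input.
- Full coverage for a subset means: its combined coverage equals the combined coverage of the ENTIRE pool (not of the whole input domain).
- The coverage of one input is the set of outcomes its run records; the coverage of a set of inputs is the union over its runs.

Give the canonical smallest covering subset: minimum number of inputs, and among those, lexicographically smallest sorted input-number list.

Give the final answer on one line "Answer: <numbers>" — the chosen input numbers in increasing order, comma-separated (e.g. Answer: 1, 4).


input #1 (g=2, n=0, s=5): covers B1=T, B1=F, B2=T, B3=T, B3=F, B4=F, B5=F, B6=E, B7=T, B8=S
input #2 (g=3, n=2, s=7): covers B1=F, B2=T, B3=T, B3=F, B4=F, B5=T, B6=S, B7=F, B8=E, B9=E, B10=T, B11=E
input #3 (g=1, n=2, s=7): covers B1=F, B2=T, B3=T, B3=F, B4=F, B5=T, B6=S, B7=T, B8=S
input #4 (g=1, n=2, s=3): covers B1=T, B1=F, B2=T, B3=T, B3=F, B4=F, B5=T, B6=S, B7=T, B8=S
input #5 (g=1, n=2, s=5): covers B1=T, B1=F, B2=T, B3=T, B3=F, B4=F, B5=T, B6=S, B7=T, B8=S
input #6 (g=0, n=1, s=5): covers B1=T, B1=F, B2=F, B3=T, B3=F, B4=F, B5=T, B6=E, B7=T, B8=S
input #7 (g=2, n=2, s=5): covers B1=T, B1=F, B2=T, B3=T, B3=F, B4=F, B5=T, B6=S, B7=T, B8=S
input #8 (g=0, n=2, s=6): covers B1=T, B1=F, B2=T, B3=T, B3=F, B4=F, B5=T, B6=S, B7=T, B8=S
input #9 (g=1, n=0, s=5): covers B1=T, B1=F, B2=T, B3=T, B3=F, B4=F, B5=F, B6=E, B7=T, B8=S
union over all inputs: B1=T, B1=F, B2=T, B2=F, B3=T, B3=F, B4=F, B5=T, B5=F, B6=S, B6=E, B7=T, B7=F, B8=S, B8=E, B9=E, B10=T, B11=E (18 outcomes)
no size-1 subset reaches all 18 outcomes (best union: 12/18)
no size-2 subset reaches all 18 outcomes (best union: 17/18)
the canonical winner is {1, 2, 6}: size 3, full 18-outcome coverage, earliest index list among size-3 covers
Answer: 1, 2, 6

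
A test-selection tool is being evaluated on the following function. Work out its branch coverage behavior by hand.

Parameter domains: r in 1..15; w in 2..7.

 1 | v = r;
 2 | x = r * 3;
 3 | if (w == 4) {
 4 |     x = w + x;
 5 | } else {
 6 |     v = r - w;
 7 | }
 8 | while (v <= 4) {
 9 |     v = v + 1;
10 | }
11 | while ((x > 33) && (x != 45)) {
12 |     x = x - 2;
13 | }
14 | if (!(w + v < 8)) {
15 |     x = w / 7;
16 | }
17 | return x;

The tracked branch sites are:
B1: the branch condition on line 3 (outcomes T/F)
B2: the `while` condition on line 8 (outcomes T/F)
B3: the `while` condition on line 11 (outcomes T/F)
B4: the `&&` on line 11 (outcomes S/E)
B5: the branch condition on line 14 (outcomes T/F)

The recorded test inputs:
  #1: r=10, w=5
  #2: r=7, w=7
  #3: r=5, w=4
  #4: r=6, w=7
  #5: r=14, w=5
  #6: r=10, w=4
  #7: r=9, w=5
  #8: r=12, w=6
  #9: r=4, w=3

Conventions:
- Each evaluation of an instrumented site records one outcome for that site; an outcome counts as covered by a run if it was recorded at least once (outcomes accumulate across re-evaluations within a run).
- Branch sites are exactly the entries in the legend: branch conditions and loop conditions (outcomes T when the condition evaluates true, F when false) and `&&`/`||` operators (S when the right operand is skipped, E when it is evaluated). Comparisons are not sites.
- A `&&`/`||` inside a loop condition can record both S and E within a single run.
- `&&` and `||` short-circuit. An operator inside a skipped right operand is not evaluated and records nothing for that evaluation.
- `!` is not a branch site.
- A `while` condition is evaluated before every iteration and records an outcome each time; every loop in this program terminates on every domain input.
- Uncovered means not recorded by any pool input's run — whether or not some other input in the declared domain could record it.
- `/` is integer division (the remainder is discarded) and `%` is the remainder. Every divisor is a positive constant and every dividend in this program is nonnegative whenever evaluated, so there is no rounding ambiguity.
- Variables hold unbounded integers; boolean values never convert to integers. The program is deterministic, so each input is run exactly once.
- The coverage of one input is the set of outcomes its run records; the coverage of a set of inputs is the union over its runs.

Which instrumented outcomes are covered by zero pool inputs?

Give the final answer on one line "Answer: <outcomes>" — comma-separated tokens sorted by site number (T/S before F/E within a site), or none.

input #1, r=10, w=5: outcomes B1=F, B2=F, B3=F, B4=S, B5=T
input #2, r=7, w=7: outcomes B1=F, B2=T, B2=F, B3=F, B4=S, B5=T
input #3, r=5, w=4: outcomes B1=T, B2=F, B3=F, B4=S, B5=T
input #4, r=6, w=7: outcomes B1=F, B2=T, B2=F, B3=F, B4=S, B5=T
input #5, r=14, w=5: outcomes B1=F, B2=F, B3=T, B3=F, B4=S, B4=E, B5=T
input #6, r=10, w=4: outcomes B1=T, B2=F, B3=T, B3=F, B4=S, B4=E, B5=T
input #7, r=9, w=5: outcomes B1=F, B2=T, B2=F, B3=F, B4=S, B5=T
input #8, r=12, w=6: outcomes B1=F, B2=F, B3=T, B3=F, B4=S, B4=E, B5=T
input #9, r=4, w=3: outcomes B1=F, B2=T, B2=F, B3=F, B4=S, B5=T
union over the pool: B1=T, B1=F, B2=T, B2=F, B3=T, B3=F, B4=S, B4=E, B5=T
uncovered (1 of 10): B5=F

Answer: B5=F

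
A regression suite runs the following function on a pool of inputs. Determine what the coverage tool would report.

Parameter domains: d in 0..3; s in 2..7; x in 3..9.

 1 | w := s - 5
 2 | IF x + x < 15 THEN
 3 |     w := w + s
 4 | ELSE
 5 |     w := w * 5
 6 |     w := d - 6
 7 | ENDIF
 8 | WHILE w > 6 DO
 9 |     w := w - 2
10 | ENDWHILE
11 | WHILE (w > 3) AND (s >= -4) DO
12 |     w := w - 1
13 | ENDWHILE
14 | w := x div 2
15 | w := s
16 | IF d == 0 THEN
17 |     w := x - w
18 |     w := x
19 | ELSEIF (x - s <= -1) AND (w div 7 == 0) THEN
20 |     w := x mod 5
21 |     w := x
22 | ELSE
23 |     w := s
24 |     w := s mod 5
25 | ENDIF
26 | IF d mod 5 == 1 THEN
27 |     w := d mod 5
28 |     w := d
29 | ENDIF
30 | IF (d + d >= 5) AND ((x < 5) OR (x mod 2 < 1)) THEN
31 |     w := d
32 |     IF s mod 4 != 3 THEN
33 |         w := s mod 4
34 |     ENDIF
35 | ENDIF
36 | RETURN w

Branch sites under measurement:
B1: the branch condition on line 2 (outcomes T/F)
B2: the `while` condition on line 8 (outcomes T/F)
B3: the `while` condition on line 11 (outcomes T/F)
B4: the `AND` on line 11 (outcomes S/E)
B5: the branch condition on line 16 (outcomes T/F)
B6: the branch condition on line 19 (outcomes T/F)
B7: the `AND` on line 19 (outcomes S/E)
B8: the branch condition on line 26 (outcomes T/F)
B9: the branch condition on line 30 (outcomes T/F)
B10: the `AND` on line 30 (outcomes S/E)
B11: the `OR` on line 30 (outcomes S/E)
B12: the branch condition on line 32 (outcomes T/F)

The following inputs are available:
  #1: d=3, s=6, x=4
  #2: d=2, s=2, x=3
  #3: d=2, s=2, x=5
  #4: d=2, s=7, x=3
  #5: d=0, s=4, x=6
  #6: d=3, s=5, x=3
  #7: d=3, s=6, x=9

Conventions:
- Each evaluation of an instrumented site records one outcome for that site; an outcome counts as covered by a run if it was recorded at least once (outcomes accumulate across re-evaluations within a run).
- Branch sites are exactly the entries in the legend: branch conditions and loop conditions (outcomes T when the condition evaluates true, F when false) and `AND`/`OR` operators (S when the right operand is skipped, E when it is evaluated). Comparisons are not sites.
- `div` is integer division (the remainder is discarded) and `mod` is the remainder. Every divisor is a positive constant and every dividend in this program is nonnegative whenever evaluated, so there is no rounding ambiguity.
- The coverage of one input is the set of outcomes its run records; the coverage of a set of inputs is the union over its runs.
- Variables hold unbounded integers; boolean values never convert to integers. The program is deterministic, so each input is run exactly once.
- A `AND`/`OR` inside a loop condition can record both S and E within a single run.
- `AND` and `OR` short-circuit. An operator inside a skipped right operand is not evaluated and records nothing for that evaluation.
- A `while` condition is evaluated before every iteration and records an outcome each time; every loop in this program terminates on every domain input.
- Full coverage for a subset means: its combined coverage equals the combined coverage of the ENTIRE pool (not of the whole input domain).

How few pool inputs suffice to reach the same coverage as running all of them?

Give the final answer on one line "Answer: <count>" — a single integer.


run #1 (d=3, s=6, x=4) runs B1->T, B2->T, B2->F, B4->E, B3->T, B4->E, B3->T, B4->S, B3->F, B5->F, B7->E, B6->T, B8->F, B10->E, ...; records B1=T, B2=T, B2=F, B3=T, B3=F, B4=S, B4=E, B5=F, B6=T, B7=E, B8=F, B9=T, B10=E, B11=S, B12=T
run #2 (d=2, s=2, x=3) runs B1->T, B2->F, B4->S, B3->F, B5->F, B7->S, B6->F, B8->F, B10->S, B9->F; records B1=T, B2=F, B3=F, B4=S, B5=F, B6=F, B7=S, B8=F, B9=F, B10=S
run #3 (d=2, s=2, x=5) runs B1->T, B2->F, B4->S, B3->F, B5->F, B7->S, B6->F, B8->F, B10->S, B9->F; records B1=T, B2=F, B3=F, B4=S, B5=F, B6=F, B7=S, B8=F, B9=F, B10=S
run #4 (d=2, s=7, x=3) runs B1->T, B2->T, B2->T, B2->F, B4->E, B3->T, B4->E, B3->T, B4->S, B3->F, B5->F, B7->E, B6->F, B8->F, ...; records B1=T, B2=T, B2=F, B3=T, B3=F, B4=S, B4=E, B5=F, B6=F, B7=E, B8=F, B9=F, B10=S
run #5 (d=0, s=4, x=6) runs B1->T, B2->F, B4->S, B3->F, B5->T, B8->F, B10->S, B9->F; records B1=T, B2=F, B3=F, B4=S, B5=T, B8=F, B9=F, B10=S
run #6 (d=3, s=5, x=3) runs B1->T, B2->F, B4->E, B3->T, B4->E, B3->T, B4->S, B3->F, B5->F, B7->E, B6->T, B8->F, B10->E, B11->S, ...; records B1=T, B2=F, B3=T, B3=F, B4=S, B4=E, B5=F, B6=T, B7=E, B8=F, B9=T, B10=E, B11=S, B12=T
run #7 (d=3, s=6, x=9) runs B1->F, B2->F, B4->S, B3->F, B5->F, B7->S, B6->F, B8->F, B10->E, B11->E, B9->F; records B1=F, B2=F, B3=F, B4=S, B5=F, B6=F, B7=S, B8=F, B9=F, B10=E, B11=E
the full pool covers 22 outcomes: B1=T, B1=F, B2=T, B2=F, B3=T, B3=F, B4=S, B4=E, B5=T, B5=F, B6=T, B6=F, B7=S, B7=E, B8=F, B9=T, B9=F, B10=S, B10=E, B11=S, B11=E, B12=T
no size-1 subset reaches all 22 outcomes (best union: 15/22)
no size-2 subset reaches all 22 outcomes (best union: 20/22)
at size 3, {1, 5, 7} reaches all 22 outcomes; every lexicographically earlier size-3 subset fails
Answer: 3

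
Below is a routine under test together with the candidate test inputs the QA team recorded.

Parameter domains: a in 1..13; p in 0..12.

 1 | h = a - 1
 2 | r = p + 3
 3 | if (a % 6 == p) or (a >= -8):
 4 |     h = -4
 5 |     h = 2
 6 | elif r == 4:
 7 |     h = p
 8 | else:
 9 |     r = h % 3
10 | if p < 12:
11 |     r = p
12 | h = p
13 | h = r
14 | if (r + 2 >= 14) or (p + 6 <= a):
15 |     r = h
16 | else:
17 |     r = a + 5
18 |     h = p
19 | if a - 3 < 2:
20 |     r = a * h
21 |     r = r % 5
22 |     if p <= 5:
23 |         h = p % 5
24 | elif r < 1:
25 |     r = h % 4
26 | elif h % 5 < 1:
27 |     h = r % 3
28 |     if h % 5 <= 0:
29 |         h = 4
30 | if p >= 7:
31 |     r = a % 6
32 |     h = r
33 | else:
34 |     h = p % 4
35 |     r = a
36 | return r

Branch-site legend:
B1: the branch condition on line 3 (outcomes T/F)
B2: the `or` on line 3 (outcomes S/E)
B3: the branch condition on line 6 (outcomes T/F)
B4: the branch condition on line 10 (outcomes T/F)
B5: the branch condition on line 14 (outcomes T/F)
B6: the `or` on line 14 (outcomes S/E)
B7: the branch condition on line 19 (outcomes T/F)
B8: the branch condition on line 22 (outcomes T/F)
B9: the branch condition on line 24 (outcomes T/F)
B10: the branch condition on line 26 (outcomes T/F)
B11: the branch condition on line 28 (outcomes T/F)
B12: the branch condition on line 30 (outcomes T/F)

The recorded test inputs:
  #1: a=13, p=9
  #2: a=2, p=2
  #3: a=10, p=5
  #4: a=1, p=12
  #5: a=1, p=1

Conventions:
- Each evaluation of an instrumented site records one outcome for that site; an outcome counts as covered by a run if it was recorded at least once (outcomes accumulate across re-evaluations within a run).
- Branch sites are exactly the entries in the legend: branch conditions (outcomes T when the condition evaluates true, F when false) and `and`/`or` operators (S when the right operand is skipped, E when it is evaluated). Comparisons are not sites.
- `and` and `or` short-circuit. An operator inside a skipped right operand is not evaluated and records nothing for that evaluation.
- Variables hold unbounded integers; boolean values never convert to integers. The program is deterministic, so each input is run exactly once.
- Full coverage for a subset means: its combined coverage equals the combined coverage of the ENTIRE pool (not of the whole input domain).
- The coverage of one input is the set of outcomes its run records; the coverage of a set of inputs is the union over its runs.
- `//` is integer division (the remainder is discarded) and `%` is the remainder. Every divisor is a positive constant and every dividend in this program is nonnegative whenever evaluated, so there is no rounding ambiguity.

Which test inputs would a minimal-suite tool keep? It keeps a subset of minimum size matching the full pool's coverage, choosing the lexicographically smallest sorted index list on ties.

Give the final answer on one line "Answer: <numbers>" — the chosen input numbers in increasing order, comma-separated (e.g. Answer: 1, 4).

test 1 (a=13, p=9) hits B1=T, B2=E, B4=T, B5=F, B6=E, B7=F, B9=F, B10=F, B12=T
test 2 (a=2, p=2) hits B1=T, B2=S, B4=T, B5=F, B6=E, B7=T, B8=T, B12=F
test 3 (a=10, p=5) hits B1=T, B2=E, B4=T, B5=F, B6=E, B7=F, B9=F, B10=T, B11=T, B12=F
test 4 (a=1, p=12) hits B1=T, B2=E, B4=F, B5=T, B6=S, B7=T, B8=F, B12=T
test 5 (a=1, p=1) hits B1=T, B2=S, B4=T, B5=F, B6=E, B7=T, B8=T, B12=F
together the pool reaches 19 outcomes: B1=T, B2=S, B2=E, B4=T, B4=F, B5=T, B5=F, B6=S, B6=E, B7=T, B7=F, B8=T, B8=F, B9=F, B10=T, B10=F, B11=T, B12=T, B12=F
checked all size-1 subsets: none covers 19 outcomes (max 10/19)
checked all size-2 subsets: none covers 19 outcomes (max 16/19)
checked all size-3 subsets: none covers 19 outcomes (max 18/19)
the canonical winner is {1, 2, 3, 4}: size 4, full 19-outcome coverage, earliest index list among size-4 covers

Answer: 1, 2, 3, 4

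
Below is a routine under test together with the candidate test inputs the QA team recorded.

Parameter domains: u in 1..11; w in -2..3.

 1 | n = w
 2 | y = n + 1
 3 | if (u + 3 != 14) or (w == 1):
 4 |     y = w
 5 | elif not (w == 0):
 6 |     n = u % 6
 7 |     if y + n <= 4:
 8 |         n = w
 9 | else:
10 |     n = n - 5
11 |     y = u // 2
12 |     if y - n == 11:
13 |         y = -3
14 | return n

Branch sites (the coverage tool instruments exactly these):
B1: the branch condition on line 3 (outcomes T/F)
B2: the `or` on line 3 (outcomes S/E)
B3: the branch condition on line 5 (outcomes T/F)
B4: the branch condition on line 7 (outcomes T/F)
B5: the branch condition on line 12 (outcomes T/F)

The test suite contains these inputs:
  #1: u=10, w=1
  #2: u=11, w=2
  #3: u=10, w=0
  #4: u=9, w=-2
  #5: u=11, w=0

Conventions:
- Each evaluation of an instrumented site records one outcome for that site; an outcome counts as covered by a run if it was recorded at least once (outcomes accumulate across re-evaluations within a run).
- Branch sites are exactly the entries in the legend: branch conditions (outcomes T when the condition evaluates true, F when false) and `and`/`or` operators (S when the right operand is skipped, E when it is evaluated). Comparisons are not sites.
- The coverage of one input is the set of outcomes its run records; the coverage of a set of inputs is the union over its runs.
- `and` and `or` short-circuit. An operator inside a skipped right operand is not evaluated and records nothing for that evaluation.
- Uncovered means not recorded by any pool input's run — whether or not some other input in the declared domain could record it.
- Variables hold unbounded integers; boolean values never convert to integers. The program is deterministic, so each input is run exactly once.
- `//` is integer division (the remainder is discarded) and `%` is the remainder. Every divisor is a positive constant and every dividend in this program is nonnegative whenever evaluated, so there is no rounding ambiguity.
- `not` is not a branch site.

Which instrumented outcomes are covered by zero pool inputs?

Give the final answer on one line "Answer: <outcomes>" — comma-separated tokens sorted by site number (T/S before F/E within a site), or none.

#1 (u=10, w=1) -> B2->S, B1->T; covered: B1=T, B2=S
#2 (u=11, w=2) -> B2->E, B1->F, B3->T, B4->F; covered: B1=F, B2=E, B3=T, B4=F
#3 (u=10, w=0) -> B2->S, B1->T; covered: B1=T, B2=S
#4 (u=9, w=-2) -> B2->S, B1->T; covered: B1=T, B2=S
#5 (u=11, w=0) -> B2->E, B1->F, B3->F, B5->F; covered: B1=F, B2=E, B3=F, B5=F
union over the pool: B1=T, B1=F, B2=S, B2=E, B3=T, B3=F, B4=F, B5=F
uncovered (2 of 10): B4=T, B5=T

Answer: B4=T, B5=T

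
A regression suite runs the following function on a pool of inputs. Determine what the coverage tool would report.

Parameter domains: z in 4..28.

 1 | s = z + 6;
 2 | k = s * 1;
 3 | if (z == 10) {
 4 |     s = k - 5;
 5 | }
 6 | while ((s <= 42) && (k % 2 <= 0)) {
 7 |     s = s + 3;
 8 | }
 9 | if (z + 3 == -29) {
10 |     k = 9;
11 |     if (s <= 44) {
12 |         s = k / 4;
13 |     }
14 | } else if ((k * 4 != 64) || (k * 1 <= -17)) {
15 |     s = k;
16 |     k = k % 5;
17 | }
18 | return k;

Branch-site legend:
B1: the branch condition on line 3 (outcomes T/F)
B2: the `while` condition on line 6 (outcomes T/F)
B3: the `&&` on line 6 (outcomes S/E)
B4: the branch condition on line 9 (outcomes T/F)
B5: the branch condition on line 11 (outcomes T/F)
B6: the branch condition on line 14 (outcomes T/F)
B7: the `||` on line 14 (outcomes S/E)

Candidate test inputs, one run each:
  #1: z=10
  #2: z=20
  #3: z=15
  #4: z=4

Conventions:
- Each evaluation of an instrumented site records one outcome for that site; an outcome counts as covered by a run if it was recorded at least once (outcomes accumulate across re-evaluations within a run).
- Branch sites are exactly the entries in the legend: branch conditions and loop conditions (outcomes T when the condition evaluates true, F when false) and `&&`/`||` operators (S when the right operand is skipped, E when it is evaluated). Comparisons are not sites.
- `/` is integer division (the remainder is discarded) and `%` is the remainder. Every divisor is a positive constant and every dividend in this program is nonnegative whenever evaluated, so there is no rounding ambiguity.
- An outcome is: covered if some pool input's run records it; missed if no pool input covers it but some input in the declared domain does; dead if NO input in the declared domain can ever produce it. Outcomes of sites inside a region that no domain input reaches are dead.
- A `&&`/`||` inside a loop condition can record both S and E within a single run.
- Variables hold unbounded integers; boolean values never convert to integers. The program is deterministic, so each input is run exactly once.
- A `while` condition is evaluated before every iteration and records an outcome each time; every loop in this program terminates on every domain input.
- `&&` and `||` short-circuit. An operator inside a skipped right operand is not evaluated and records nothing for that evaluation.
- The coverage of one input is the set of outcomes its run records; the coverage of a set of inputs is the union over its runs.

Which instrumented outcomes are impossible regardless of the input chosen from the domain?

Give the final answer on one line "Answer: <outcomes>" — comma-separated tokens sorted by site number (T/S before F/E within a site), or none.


checking every outcome against all 25 domain inputs:
  B4=T: never recorded by any domain input -> dead
  B5=T: never recorded by any domain input -> dead
  B5=F: never recorded by any domain input -> dead
  reachable outcomes have witnesses, e.g. B1=T (e.g. z=10), B1=F (e.g. z=4), B2=T (e.g. z=4), B2=F (e.g. z=4)
Answer: B4=T, B5=T, B5=F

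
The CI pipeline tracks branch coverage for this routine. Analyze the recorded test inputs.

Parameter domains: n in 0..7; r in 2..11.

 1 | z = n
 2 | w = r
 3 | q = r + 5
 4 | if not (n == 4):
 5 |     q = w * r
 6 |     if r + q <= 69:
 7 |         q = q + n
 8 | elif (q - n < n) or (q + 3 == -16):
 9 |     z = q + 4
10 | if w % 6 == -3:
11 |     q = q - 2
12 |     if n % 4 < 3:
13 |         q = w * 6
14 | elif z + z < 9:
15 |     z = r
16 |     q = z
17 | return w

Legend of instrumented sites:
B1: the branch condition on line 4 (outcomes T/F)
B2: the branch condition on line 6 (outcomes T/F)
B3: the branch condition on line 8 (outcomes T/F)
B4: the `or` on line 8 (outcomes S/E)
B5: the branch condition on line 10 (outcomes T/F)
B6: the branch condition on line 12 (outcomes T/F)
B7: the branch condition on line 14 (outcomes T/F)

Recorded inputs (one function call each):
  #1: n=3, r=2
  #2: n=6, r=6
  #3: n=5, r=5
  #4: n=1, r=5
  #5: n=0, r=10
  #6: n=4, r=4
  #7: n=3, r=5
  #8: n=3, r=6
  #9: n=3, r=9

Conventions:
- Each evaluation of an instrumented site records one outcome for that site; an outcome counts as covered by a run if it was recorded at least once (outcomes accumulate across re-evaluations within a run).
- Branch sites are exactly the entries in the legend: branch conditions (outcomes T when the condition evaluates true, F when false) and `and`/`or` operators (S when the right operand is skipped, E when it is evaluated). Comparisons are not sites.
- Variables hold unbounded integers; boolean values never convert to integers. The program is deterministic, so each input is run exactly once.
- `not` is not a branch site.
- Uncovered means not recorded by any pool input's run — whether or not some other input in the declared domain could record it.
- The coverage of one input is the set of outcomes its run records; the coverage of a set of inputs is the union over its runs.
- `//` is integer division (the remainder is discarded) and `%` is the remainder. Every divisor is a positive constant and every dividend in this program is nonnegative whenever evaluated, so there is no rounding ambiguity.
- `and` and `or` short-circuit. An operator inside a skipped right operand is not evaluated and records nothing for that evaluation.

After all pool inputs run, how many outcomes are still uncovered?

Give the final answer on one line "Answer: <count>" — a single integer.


test 1 (n=3, r=2) hits B1=T, B2=T, B5=F, B7=T
test 2 (n=6, r=6) hits B1=T, B2=T, B5=F, B7=F
test 3 (n=5, r=5) hits B1=T, B2=T, B5=F, B7=F
test 4 (n=1, r=5) hits B1=T, B2=T, B5=F, B7=T
test 5 (n=0, r=10) hits B1=T, B2=F, B5=F, B7=T
test 6 (n=4, r=4) hits B1=F, B3=F, B4=E, B5=F, B7=T
test 7 (n=3, r=5) hits B1=T, B2=T, B5=F, B7=T
test 8 (n=3, r=6) hits B1=T, B2=T, B5=F, B7=T
test 9 (n=3, r=9) hits B1=T, B2=F, B5=F, B7=T
union over the pool: B1=T, B1=F, B2=T, B2=F, B3=F, B4=E, B5=F, B7=T, B7=F
uncovered (5 of 14): B3=T, B4=S, B5=T, B6=T, B6=F
Answer: 5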